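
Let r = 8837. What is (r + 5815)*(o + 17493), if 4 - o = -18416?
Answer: 526197276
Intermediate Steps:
o = 18420 (o = 4 - 1*(-18416) = 4 + 18416 = 18420)
(r + 5815)*(o + 17493) = (8837 + 5815)*(18420 + 17493) = 14652*35913 = 526197276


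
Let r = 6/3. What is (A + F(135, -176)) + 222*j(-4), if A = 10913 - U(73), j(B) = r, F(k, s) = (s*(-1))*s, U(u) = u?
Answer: -19692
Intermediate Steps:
r = 2 (r = 6*(1/3) = 2)
F(k, s) = -s**2 (F(k, s) = (-s)*s = -s**2)
j(B) = 2
A = 10840 (A = 10913 - 1*73 = 10913 - 73 = 10840)
(A + F(135, -176)) + 222*j(-4) = (10840 - 1*(-176)**2) + 222*2 = (10840 - 1*30976) + 444 = (10840 - 30976) + 444 = -20136 + 444 = -19692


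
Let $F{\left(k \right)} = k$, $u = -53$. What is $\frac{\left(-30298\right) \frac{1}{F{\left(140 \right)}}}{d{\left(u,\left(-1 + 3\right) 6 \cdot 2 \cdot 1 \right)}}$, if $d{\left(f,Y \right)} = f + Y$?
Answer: $\frac{15149}{2030} \approx 7.4626$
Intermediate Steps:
$d{\left(f,Y \right)} = Y + f$
$\frac{\left(-30298\right) \frac{1}{F{\left(140 \right)}}}{d{\left(u,\left(-1 + 3\right) 6 \cdot 2 \cdot 1 \right)}} = \frac{\left(-30298\right) \frac{1}{140}}{\left(-1 + 3\right) 6 \cdot 2 \cdot 1 - 53} = \frac{\left(-30298\right) \frac{1}{140}}{2 \cdot 6 \cdot 2 \cdot 1 - 53} = - \frac{15149}{70 \left(12 \cdot 2 \cdot 1 - 53\right)} = - \frac{15149}{70 \left(24 \cdot 1 - 53\right)} = - \frac{15149}{70 \left(24 - 53\right)} = - \frac{15149}{70 \left(-29\right)} = \left(- \frac{15149}{70}\right) \left(- \frac{1}{29}\right) = \frac{15149}{2030}$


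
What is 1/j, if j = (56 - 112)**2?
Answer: 1/3136 ≈ 0.00031888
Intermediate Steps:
j = 3136 (j = (-56)**2 = 3136)
1/j = 1/3136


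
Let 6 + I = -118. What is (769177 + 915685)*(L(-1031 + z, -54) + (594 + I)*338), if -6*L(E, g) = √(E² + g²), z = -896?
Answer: 267657177320 - 842431*√3716245/3 ≈ 2.6712e+11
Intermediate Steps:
I = -124 (I = -6 - 118 = -124)
L(E, g) = -√(E² + g²)/6
(769177 + 915685)*(L(-1031 + z, -54) + (594 + I)*338) = (769177 + 915685)*(-√((-1031 - 896)² + (-54)²)/6 + (594 - 124)*338) = 1684862*(-√((-1927)² + 2916)/6 + 470*338) = 1684862*(-√(3713329 + 2916)/6 + 158860) = 1684862*(-√3716245/6 + 158860) = 1684862*(158860 - √3716245/6) = 267657177320 - 842431*√3716245/3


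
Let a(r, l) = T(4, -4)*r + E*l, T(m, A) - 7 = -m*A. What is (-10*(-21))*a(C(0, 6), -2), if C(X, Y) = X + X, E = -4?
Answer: 1680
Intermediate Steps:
T(m, A) = 7 - A*m (T(m, A) = 7 - m*A = 7 - A*m)
C(X, Y) = 2*X
a(r, l) = -4*l + 23*r (a(r, l) = (7 - 1*(-4)*4)*r - 4*l = (7 + 16)*r - 4*l = 23*r - 4*l = -4*l + 23*r)
(-10*(-21))*a(C(0, 6), -2) = (-10*(-21))*(-4*(-2) + 23*(2*0)) = 210*(8 + 23*0) = 210*(8 + 0) = 210*8 = 1680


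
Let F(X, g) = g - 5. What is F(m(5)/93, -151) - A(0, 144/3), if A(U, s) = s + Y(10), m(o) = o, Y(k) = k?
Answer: -214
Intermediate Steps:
F(X, g) = -5 + g
A(U, s) = 10 + s (A(U, s) = s + 10 = 10 + s)
F(m(5)/93, -151) - A(0, 144/3) = (-5 - 151) - (10 + 144/3) = -156 - (10 + 144*(1/3)) = -156 - (10 + 48) = -156 - 1*58 = -156 - 58 = -214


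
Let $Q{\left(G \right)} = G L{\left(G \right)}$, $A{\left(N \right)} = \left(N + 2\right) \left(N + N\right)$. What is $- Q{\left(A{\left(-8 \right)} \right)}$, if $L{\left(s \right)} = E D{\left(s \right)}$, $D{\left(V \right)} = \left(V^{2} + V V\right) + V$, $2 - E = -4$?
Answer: $-10672128$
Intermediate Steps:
$E = 6$ ($E = 2 - -4 = 2 + 4 = 6$)
$D{\left(V \right)} = V + 2 V^{2}$ ($D{\left(V \right)} = \left(V^{2} + V^{2}\right) + V = 2 V^{2} + V = V + 2 V^{2}$)
$A{\left(N \right)} = 2 N \left(2 + N\right)$ ($A{\left(N \right)} = \left(2 + N\right) 2 N = 2 N \left(2 + N\right)$)
$L{\left(s \right)} = 6 s \left(1 + 2 s\right)$
$Q{\left(G \right)} = 6 G^{2} \left(1 + 2 G\right)$ ($Q{\left(G \right)} = G 6 G \left(1 + 2 G\right) = 6 G^{2} \left(1 + 2 G\right)$)
$- Q{\left(A{\left(-8 \right)} \right)} = - \left(2 \left(-8\right) \left(2 - 8\right)\right)^{2} \left(6 + 12 \cdot 2 \left(-8\right) \left(2 - 8\right)\right) = - \left(2 \left(-8\right) \left(-6\right)\right)^{2} \left(6 + 12 \cdot 2 \left(-8\right) \left(-6\right)\right) = - 96^{2} \left(6 + 12 \cdot 96\right) = - 9216 \left(6 + 1152\right) = - 9216 \cdot 1158 = \left(-1\right) 10672128 = -10672128$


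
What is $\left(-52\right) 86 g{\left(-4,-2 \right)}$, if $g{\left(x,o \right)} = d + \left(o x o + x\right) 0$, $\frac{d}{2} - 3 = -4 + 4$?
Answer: $-26832$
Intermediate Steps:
$d = 6$ ($d = 6 + 2 \left(-4 + 4\right) = 6 + 2 \cdot 0 = 6 + 0 = 6$)
$g{\left(x,o \right)} = 6$ ($g{\left(x,o \right)} = 6 + \left(o x o + x\right) 0 = 6 + \left(x o^{2} + x\right) 0 = 6 + \left(x + x o^{2}\right) 0 = 6 + 0 = 6$)
$\left(-52\right) 86 g{\left(-4,-2 \right)} = \left(-52\right) 86 \cdot 6 = \left(-4472\right) 6 = -26832$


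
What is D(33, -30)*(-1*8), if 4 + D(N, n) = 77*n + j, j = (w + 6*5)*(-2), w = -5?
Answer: 18912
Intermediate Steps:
j = -50 (j = (-5 + 6*5)*(-2) = (-5 + 30)*(-2) = 25*(-2) = -50)
D(N, n) = -54 + 77*n (D(N, n) = -4 + (77*n - 50) = -4 + (-50 + 77*n) = -54 + 77*n)
D(33, -30)*(-1*8) = (-54 + 77*(-30))*(-1*8) = (-54 - 2310)*(-8) = -2364*(-8) = 18912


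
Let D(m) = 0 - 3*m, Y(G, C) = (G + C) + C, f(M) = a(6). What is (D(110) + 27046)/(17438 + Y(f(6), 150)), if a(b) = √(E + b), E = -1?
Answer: 473888408/314636639 - 26716*√5/314636639 ≈ 1.5060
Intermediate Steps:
a(b) = √(-1 + b)
f(M) = √5 (f(M) = √(-1 + 6) = √5)
Y(G, C) = G + 2*C (Y(G, C) = (C + G) + C = G + 2*C)
D(m) = -3*m
(D(110) + 27046)/(17438 + Y(f(6), 150)) = (-3*110 + 27046)/(17438 + (√5 + 2*150)) = (-330 + 27046)/(17438 + (√5 + 300)) = 26716/(17438 + (300 + √5)) = 26716/(17738 + √5)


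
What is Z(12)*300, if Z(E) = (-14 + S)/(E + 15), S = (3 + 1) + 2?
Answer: -800/9 ≈ -88.889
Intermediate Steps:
S = 6 (S = 4 + 2 = 6)
Z(E) = -8/(15 + E) (Z(E) = (-14 + 6)/(E + 15) = -8/(15 + E))
Z(12)*300 = -8/(15 + 12)*300 = -8/27*300 = -800/9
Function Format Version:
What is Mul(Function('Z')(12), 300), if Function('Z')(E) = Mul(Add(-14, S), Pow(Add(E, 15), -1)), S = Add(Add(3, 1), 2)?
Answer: Rational(-800, 9) ≈ -88.889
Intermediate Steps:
S = 6 (S = Add(4, 2) = 6)
Function('Z')(E) = Mul(-8, Pow(Add(15, E), -1)) (Function('Z')(E) = Mul(Add(-14, 6), Pow(Add(E, 15), -1)) = Mul(-8, Pow(Add(15, E), -1)))
Mul(Function('Z')(12), 300) = Mul(Mul(-8, Pow(Add(15, 12), -1)), 300) = Mul(Mul(-8, Pow(27, -1)), 300) = Mul(Mul(-8, Rational(1, 27)), 300) = Mul(Rational(-8, 27), 300) = Rational(-800, 9)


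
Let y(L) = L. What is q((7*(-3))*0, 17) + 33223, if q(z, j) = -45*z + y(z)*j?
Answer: 33223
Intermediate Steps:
q(z, j) = -45*z + j*z (q(z, j) = -45*z + z*j = -45*z + j*z)
q((7*(-3))*0, 17) + 33223 = ((7*(-3))*0)*(-45 + 17) + 33223 = -21*0*(-28) + 33223 = 0*(-28) + 33223 = 0 + 33223 = 33223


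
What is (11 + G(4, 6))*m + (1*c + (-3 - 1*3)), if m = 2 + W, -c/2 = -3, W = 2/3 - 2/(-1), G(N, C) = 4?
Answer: 70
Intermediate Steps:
W = 8/3 (W = 2*(⅓) - 2*(-1) = ⅔ + 2 = 8/3 ≈ 2.6667)
c = 6 (c = -2*(-3) = 6)
m = 14/3 (m = 2 + 8/3 = 14/3 ≈ 4.6667)
(11 + G(4, 6))*m + (1*c + (-3 - 1*3)) = (11 + 4)*(14/3) + (1*6 + (-3 - 1*3)) = 15*(14/3) + (6 + (-3 - 3)) = 70 + (6 - 6) = 70 + 0 = 70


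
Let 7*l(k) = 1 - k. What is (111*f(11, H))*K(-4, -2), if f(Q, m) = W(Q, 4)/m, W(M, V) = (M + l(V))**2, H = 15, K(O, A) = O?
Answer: -810448/245 ≈ -3307.9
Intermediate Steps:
l(k) = 1/7 - k/7 (l(k) = (1 - k)/7 = 1/7 - k/7)
W(M, V) = (1/7 + M - V/7)**2 (W(M, V) = (M + (1/7 - V/7))**2 = (1/7 + M - V/7)**2)
f(Q, m) = (-3 + 7*Q)**2/(49*m) (f(Q, m) = ((1 - 1*4 + 7*Q)**2/49)/m = ((1 - 4 + 7*Q)**2/49)/m = ((-3 + 7*Q)**2/49)/m = (-3 + 7*Q)**2/(49*m))
(111*f(11, H))*K(-4, -2) = (111*((1/49)*(-3 + 7*11)**2/15))*(-4) = (111*((1/49)*(1/15)*(-3 + 77)**2))*(-4) = (111*((1/49)*(1/15)*74**2))*(-4) = (111*((1/49)*(1/15)*5476))*(-4) = (111*(5476/735))*(-4) = (202612/245)*(-4) = -810448/245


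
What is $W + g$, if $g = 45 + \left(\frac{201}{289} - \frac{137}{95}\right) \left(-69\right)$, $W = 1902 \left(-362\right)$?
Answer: $- \frac{18900776583}{27455} \approx -6.8843 \cdot 10^{5}$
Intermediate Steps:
$W = -688524$
$g = \frac{2649837}{27455}$ ($g = 45 + \left(201 \cdot \frac{1}{289} - \frac{137}{95}\right) \left(-69\right) = 45 + \left(\frac{201}{289} - \frac{137}{95}\right) \left(-69\right) = 45 - - \frac{1414362}{27455} = 45 + \frac{1414362}{27455} = \frac{2649837}{27455} \approx 96.516$)
$W + g = -688524 + \frac{2649837}{27455} = - \frac{18900776583}{27455}$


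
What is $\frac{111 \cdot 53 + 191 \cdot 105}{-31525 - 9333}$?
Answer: $- \frac{12969}{20429} \approx -0.63483$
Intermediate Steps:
$\frac{111 \cdot 53 + 191 \cdot 105}{-31525 - 9333} = \frac{5883 + 20055}{-40858} = 25938 \left(- \frac{1}{40858}\right) = - \frac{12969}{20429}$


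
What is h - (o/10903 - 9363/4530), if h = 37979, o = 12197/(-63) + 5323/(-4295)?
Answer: 33839507749857689/890956853010 ≈ 37981.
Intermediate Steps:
o = -52721464/270585 (o = 12197*(-1/63) + 5323*(-1/4295) = -12197/63 - 5323/4295 = -52721464/270585 ≈ -194.84)
h - (o/10903 - 9363/4530) = 37979 - (-52721464/270585/10903 - 9363/4530) = 37979 - (-52721464/270585*1/10903 - 9363*1/4530) = 37979 - (-52721464/2950188255 - 3121/1510) = 37979 - 1*(-1857429390899/890956853010) = 37979 + 1857429390899/890956853010 = 33839507749857689/890956853010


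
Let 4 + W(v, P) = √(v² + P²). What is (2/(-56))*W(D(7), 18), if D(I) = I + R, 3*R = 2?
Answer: ⅐ - √3445/84 ≈ -0.55588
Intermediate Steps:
R = ⅔ (R = (⅓)*2 = ⅔ ≈ 0.66667)
D(I) = ⅔ + I (D(I) = I + ⅔ = ⅔ + I)
W(v, P) = -4 + √(P² + v²) (W(v, P) = -4 + √(v² + P²) = -4 + √(P² + v²))
(2/(-56))*W(D(7), 18) = (2/(-56))*(-4 + √(18² + (⅔ + 7)²)) = (2*(-1/56))*(-4 + √(324 + (23/3)²)) = -(-4 + √(324 + 529/9))/28 = -(-4 + √(3445/9))/28 = -(-4 + √3445/3)/28 = ⅐ - √3445/84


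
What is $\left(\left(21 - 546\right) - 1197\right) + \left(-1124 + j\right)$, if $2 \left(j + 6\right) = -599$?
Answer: $- \frac{6303}{2} \approx -3151.5$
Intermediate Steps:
$j = - \frac{611}{2}$ ($j = -6 + \frac{1}{2} \left(-599\right) = -6 - \frac{599}{2} = - \frac{611}{2} \approx -305.5$)
$\left(\left(21 - 546\right) - 1197\right) + \left(-1124 + j\right) = \left(\left(21 - 546\right) - 1197\right) - \frac{2859}{2} = \left(-525 - 1197\right) - \frac{2859}{2} = -1722 - \frac{2859}{2} = - \frac{6303}{2}$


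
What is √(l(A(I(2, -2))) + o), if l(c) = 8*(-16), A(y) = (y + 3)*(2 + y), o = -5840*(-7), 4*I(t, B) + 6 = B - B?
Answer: 12*√283 ≈ 201.87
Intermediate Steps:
I(t, B) = -3/2 (I(t, B) = -3/2 + (B - B)/4 = -3/2 + (¼)*0 = -3/2 + 0 = -3/2)
o = 40880
A(y) = (2 + y)*(3 + y) (A(y) = (3 + y)*(2 + y) = (2 + y)*(3 + y))
l(c) = -128
√(l(A(I(2, -2))) + o) = √(-128 + 40880) = √40752 = 12*√283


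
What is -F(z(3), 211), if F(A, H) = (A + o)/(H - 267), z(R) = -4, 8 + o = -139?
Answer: -151/56 ≈ -2.6964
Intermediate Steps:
o = -147 (o = -8 - 139 = -147)
F(A, H) = (-147 + A)/(-267 + H) (F(A, H) = (A - 147)/(H - 267) = (-147 + A)/(-267 + H))
-F(z(3), 211) = -(-147 - 4)/(-267 + 211) = -(-151)/(-56) = -(-1)*(-151)/56 = -1*151/56 = -151/56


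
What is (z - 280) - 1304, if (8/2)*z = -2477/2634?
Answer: -16691501/10536 ≈ -1584.2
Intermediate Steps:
z = -2477/10536 (z = (-2477/2634)/4 = (-2477*1/2634)/4 = (1/4)*(-2477/2634) = -2477/10536 ≈ -0.23510)
(z - 280) - 1304 = (-2477/10536 - 280) - 1304 = -2952557/10536 - 1304 = -16691501/10536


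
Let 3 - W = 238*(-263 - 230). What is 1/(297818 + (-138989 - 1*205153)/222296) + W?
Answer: 3884054524200789/33101702993 ≈ 1.1734e+5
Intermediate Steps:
W = 117337 (W = 3 - 238*(-263 - 230) = 3 - 238*(-493) = 3 - 1*(-117334) = 3 + 117334 = 117337)
1/(297818 + (-138989 - 1*205153)/222296) + W = 1/(297818 + (-138989 - 1*205153)/222296) + 117337 = 1/(297818 + (-138989 - 205153)*(1/222296)) + 117337 = 1/(297818 - 344142*1/222296) + 117337 = 1/(297818 - 172071/111148) + 117337 = 1/(33101702993/111148) + 117337 = 111148/33101702993 + 117337 = 3884054524200789/33101702993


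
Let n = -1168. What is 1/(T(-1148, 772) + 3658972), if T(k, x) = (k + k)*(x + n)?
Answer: 1/4568188 ≈ 2.1891e-7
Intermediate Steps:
T(k, x) = 2*k*(-1168 + x) (T(k, x) = (k + k)*(x - 1168) = (2*k)*(-1168 + x) = 2*k*(-1168 + x))
1/(T(-1148, 772) + 3658972) = 1/(2*(-1148)*(-1168 + 772) + 3658972) = 1/(2*(-1148)*(-396) + 3658972) = 1/(909216 + 3658972) = 1/4568188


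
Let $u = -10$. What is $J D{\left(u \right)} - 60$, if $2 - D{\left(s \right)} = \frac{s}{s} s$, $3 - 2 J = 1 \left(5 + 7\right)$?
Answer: $-114$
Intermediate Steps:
$J = - \frac{9}{2}$ ($J = \frac{3}{2} - \frac{1 \left(5 + 7\right)}{2} = \frac{3}{2} - \frac{1 \cdot 12}{2} = \frac{3}{2} - 6 = - \frac{9}{2} \approx -4.5$)
$D{\left(s \right)} = 2 - s$ ($D{\left(s \right)} = 2 - \frac{s}{s} s = 2 - 1 s = 2 - s$)
$J D{\left(u \right)} - 60 = - \frac{9 \left(2 - -10\right)}{2} - 60 = - \frac{9 \left(2 + 10\right)}{2} - 60 = \left(- \frac{9}{2}\right) 12 - 60 = -54 - 60 = -114$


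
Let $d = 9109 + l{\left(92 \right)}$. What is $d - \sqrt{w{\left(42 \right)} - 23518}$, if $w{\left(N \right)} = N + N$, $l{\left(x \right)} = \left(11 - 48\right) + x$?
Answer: $9164 - i \sqrt{23434} \approx 9164.0 - 153.08 i$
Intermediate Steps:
$l{\left(x \right)} = -37 + x$
$d = 9164$ ($d = 9109 + \left(-37 + 92\right) = 9109 + 55 = 9164$)
$w{\left(N \right)} = 2 N$
$d - \sqrt{w{\left(42 \right)} - 23518} = 9164 - \sqrt{2 \cdot 42 - 23518} = 9164 - \sqrt{84 - 23518} = 9164 - \sqrt{-23434} = 9164 - i \sqrt{23434}$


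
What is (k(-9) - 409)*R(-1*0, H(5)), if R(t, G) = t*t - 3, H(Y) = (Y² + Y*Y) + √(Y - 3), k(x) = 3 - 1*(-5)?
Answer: 1203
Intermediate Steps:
k(x) = 8 (k(x) = 3 + 5 = 8)
H(Y) = √(-3 + Y) + 2*Y² (H(Y) = (Y² + Y²) + √(-3 + Y) = 2*Y² + √(-3 + Y) = √(-3 + Y) + 2*Y²)
R(t, G) = -3 + t² (R(t, G) = t² - 3 = -3 + t²)
(k(-9) - 409)*R(-1*0, H(5)) = (8 - 409)*(-3 + (-1*0)²) = -401*(-3 + 0²) = -401*(-3 + 0) = -401*(-3) = 1203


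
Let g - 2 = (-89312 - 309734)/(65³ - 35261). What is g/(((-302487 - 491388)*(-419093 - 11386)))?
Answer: 39841/40900906542872250 ≈ 9.7409e-13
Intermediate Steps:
g = 39841/119682 (g = 2 + (-89312 - 309734)/(65³ - 35261) = 2 - 399046/(274625 - 35261) = 2 - 399046/239364 = 2 - 399046*1/239364 = 2 - 199523/119682 = 39841/119682 ≈ 0.33289)
g/(((-302487 - 491388)*(-419093 - 11386))) = 39841/(119682*(((-302487 - 491388)*(-419093 - 11386)))) = 39841/(119682*((-793875*(-430479)))) = (39841/119682)/341746516125 = (39841/119682)*(1/341746516125) = 39841/40900906542872250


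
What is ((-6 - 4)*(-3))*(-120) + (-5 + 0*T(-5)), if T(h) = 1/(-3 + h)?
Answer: -3605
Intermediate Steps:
((-6 - 4)*(-3))*(-120) + (-5 + 0*T(-5)) = ((-6 - 4)*(-3))*(-120) + (-5 + 0/(-3 - 5)) = -10*(-3)*(-120) + (-5 + 0/(-8)) = 30*(-120) + (-5 + 0*(-1/8)) = -3600 + (-5 + 0) = -3600 - 5 = -3605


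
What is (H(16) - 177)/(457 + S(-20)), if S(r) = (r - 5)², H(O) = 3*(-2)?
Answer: -183/1082 ≈ -0.16913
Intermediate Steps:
H(O) = -6
S(r) = (-5 + r)²
(H(16) - 177)/(457 + S(-20)) = (-6 - 177)/(457 + (-5 - 20)²) = -183/(457 + (-25)²) = -183/(457 + 625) = -183/1082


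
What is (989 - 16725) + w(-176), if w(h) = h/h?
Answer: -15735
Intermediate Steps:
w(h) = 1
(989 - 16725) + w(-176) = (989 - 16725) + 1 = -15736 + 1 = -15735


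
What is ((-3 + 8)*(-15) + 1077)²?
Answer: 1004004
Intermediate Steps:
((-3 + 8)*(-15) + 1077)² = (5*(-15) + 1077)² = (-75 + 1077)² = 1002² = 1004004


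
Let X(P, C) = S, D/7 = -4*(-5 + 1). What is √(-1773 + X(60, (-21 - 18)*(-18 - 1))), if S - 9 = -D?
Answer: 2*I*√469 ≈ 43.313*I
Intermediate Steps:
D = 112 (D = 7*(-4*(-5 + 1)) = 7*(-4*(-4)) = 7*16 = 112)
S = -103 (S = 9 - 1*112 = 9 - 112 = -103)
X(P, C) = -103
√(-1773 + X(60, (-21 - 18)*(-18 - 1))) = √(-1773 - 103) = √(-1876) = 2*I*√469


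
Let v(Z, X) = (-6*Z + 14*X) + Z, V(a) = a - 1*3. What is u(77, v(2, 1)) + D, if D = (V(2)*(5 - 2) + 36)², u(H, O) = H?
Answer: 1166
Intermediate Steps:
V(a) = -3 + a (V(a) = a - 3 = -3 + a)
v(Z, X) = -5*Z + 14*X
D = 1089 (D = ((-3 + 2)*(5 - 2) + 36)² = (-1*3 + 36)² = (-3 + 36)² = 33² = 1089)
u(77, v(2, 1)) + D = 77 + 1089 = 1166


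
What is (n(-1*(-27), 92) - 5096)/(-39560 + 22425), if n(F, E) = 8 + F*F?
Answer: 4359/17135 ≈ 0.25439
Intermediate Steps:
n(F, E) = 8 + F**2
(n(-1*(-27), 92) - 5096)/(-39560 + 22425) = ((8 + (-1*(-27))**2) - 5096)/(-39560 + 22425) = ((8 + 27**2) - 5096)/(-17135) = ((8 + 729) - 5096)*(-1/17135) = (737 - 5096)*(-1/17135) = -4359*(-1/17135) = 4359/17135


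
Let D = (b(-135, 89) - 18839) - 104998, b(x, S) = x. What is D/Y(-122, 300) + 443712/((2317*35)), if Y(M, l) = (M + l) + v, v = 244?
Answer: -4933131438/17111045 ≈ -288.30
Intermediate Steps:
Y(M, l) = 244 + M + l (Y(M, l) = (M + l) + 244 = 244 + M + l)
D = -123972 (D = (-135 - 18839) - 104998 = -18974 - 104998 = -123972)
D/Y(-122, 300) + 443712/((2317*35)) = -123972/(244 - 122 + 300) + 443712/((2317*35)) = -123972/422 + 443712/81095 = -123972*1/422 + 443712*(1/81095) = -61986/211 + 443712/81095 = -4933131438/17111045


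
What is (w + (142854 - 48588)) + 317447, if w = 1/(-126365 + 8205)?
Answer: 48648008079/118160 ≈ 4.1171e+5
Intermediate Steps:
w = -1/118160 (w = 1/(-118160) = -1/118160 ≈ -8.4631e-6)
(w + (142854 - 48588)) + 317447 = (-1/118160 + (142854 - 48588)) + 317447 = (-1/118160 + 94266) + 317447 = 11138470559/118160 + 317447 = 48648008079/118160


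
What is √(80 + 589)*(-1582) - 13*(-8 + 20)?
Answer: -156 - 1582*√669 ≈ -41075.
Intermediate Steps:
√(80 + 589)*(-1582) - 13*(-8 + 20) = √669*(-1582) - 13*12 = -1582*√669 - 156 = -156 - 1582*√669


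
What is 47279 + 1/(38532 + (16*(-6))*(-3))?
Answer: 1835370781/38820 ≈ 47279.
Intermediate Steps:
47279 + 1/(38532 + (16*(-6))*(-3)) = 47279 + 1/(38532 - 96*(-3)) = 47279 + 1/(38532 + 288) = 47279 + 1/38820 = 1835370781/38820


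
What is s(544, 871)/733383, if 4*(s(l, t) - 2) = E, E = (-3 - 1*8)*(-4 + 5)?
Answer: -1/977844 ≈ -1.0227e-6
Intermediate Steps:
E = -11 (E = (-3 - 8)*1 = -11*1 = -11)
s(l, t) = -¾ (s(l, t) = 2 + (¼)*(-11) = 2 - 11/4 = -¾)
s(544, 871)/733383 = -¾/733383 = -¾*1/733383 = -1/977844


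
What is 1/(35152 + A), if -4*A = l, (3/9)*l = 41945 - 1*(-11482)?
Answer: -4/19673 ≈ -0.00020332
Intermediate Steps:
l = 160281 (l = 3*(41945 - 1*(-11482)) = 3*(41945 + 11482) = 3*53427 = 160281)
A = -160281/4 (A = -1/4*160281 = -160281/4 ≈ -40070.)
1/(35152 + A) = 1/(35152 - 160281/4) = 1/(-19673/4) = -4/19673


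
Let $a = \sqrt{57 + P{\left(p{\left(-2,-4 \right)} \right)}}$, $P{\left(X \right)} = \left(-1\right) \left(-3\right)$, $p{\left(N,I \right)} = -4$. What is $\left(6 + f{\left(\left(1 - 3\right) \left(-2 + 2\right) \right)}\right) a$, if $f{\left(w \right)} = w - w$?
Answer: $12 \sqrt{15} \approx 46.476$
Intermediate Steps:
$f{\left(w \right)} = 0$
$P{\left(X \right)} = 3$
$a = 2 \sqrt{15}$ ($a = \sqrt{57 + 3} = \sqrt{60} = 2 \sqrt{15} \approx 7.746$)
$\left(6 + f{\left(\left(1 - 3\right) \left(-2 + 2\right) \right)}\right) a = \left(6 + 0\right) 2 \sqrt{15} = 6 \cdot 2 \sqrt{15} = 12 \sqrt{15}$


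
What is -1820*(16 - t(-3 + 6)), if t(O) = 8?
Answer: -14560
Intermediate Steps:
-1820*(16 - t(-3 + 6)) = -1820*(16 - 1*8) = -1820*(16 - 8) = -1820*8 = -14560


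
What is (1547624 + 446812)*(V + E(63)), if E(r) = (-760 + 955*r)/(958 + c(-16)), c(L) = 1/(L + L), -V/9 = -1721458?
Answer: 189448905159027864/6131 ≈ 3.0900e+13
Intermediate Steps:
V = 15493122 (V = -9*(-1721458) = 15493122)
c(L) = 1/(2*L)
E(r) = -4864/6131 + 6112*r/6131 (E(r) = (-760 + 955*r)/(958 + (½)/(-16)) = (-760 + 955*r)/(958 + (½)*(-1/16)) = (-760 + 955*r)/(958 - 1/32) = (-760 + 955*r)/(30655/32) = (-760 + 955*r)*(32/30655) = -4864/6131 + 6112*r/6131)
(1547624 + 446812)*(V + E(63)) = (1547624 + 446812)*(15493122 + (-4864/6131 + (6112/6131)*63)) = 1994436*(15493122 + (-4864/6131 + 385056/6131)) = 1994436*(15493122 + 380192/6131) = 1994436*(94988711174/6131) = 189448905159027864/6131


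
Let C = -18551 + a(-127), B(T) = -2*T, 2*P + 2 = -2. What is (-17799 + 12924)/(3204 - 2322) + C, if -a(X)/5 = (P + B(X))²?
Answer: -98806499/294 ≈ -3.3608e+5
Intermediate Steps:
P = -2 (P = -1 + (½)*(-2) = -1 - 1 = -2)
a(X) = -5*(-2 - 2*X)²
C = -336071 (C = -18551 - 20*(1 - 127)² = -18551 - 20*(-126)² = -18551 - 20*15876 = -18551 - 317520 = -336071)
(-17799 + 12924)/(3204 - 2322) + C = (-17799 + 12924)/(3204 - 2322) - 336071 = -4875/882 - 336071 = -4875*1/882 - 336071 = -1625/294 - 336071 = -98806499/294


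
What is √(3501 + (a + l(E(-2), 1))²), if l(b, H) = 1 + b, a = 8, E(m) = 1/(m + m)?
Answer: √57241/4 ≈ 59.813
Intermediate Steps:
E(m) = 1/(2*m)
√(3501 + (a + l(E(-2), 1))²) = √(3501 + (8 + (1 + (½)/(-2)))²) = √(3501 + (8 + (1 + (½)*(-½)))²) = √(3501 + (8 + (1 - ¼))²) = √(3501 + (8 + ¾)²) = √(3501 + (35/4)²) = √(3501 + 1225/16) = √(57241/16) = √57241/4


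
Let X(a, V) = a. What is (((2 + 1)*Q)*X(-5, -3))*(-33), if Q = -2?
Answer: -990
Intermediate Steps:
(((2 + 1)*Q)*X(-5, -3))*(-33) = (((2 + 1)*(-2))*(-5))*(-33) = ((3*(-2))*(-5))*(-33) = -6*(-5)*(-33) = 30*(-33) = -990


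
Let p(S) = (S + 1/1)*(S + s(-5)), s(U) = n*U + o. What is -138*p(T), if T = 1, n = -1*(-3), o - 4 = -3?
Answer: 3588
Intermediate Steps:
o = 1 (o = 4 - 3 = 1)
n = 3
s(U) = 1 + 3*U (s(U) = 3*U + 1 = 1 + 3*U)
p(S) = (1 + S)*(-14 + S) (p(S) = (S + 1/1)*(S + (1 + 3*(-5))) = (S + 1)*(S + (1 - 15)) = (1 + S)*(S - 14) = (1 + S)*(-14 + S))
-138*p(T) = -138*(-14 + 1**2 - 13*1) = -138*(-14 + 1 - 13) = -138*(-26) = 3588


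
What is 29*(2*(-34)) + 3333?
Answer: 1361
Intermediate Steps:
29*(2*(-34)) + 3333 = 29*(-68) + 3333 = -1972 + 3333 = 1361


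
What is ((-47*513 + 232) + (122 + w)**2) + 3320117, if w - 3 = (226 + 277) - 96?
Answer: 3579262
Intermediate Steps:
w = 410 (w = 3 + ((226 + 277) - 96) = 3 + (503 - 96) = 3 + 407 = 410)
((-47*513 + 232) + (122 + w)**2) + 3320117 = ((-47*513 + 232) + (122 + 410)**2) + 3320117 = ((-24111 + 232) + 532**2) + 3320117 = (-23879 + 283024) + 3320117 = 259145 + 3320117 = 3579262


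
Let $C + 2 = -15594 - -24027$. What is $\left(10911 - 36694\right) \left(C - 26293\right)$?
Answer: $460535946$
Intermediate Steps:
$C = 8431$ ($C = -2 - -8433 = -2 + \left(-15594 + 24027\right) = -2 + 8433 = 8431$)
$\left(10911 - 36694\right) \left(C - 26293\right) = \left(10911 - 36694\right) \left(8431 - 26293\right) = \left(-25783\right) \left(-17862\right) = 460535946$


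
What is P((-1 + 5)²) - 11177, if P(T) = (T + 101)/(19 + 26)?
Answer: -55872/5 ≈ -11174.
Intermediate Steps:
P(T) = 101/45 + T/45 (P(T) = (101 + T)/45 = (101 + T)*(1/45) = 101/45 + T/45)
P((-1 + 5)²) - 11177 = (101/45 + (-1 + 5)²/45) - 11177 = (101/45 + (1/45)*4²) - 11177 = (101/45 + (1/45)*16) - 11177 = (101/45 + 16/45) - 11177 = 13/5 - 11177 = -55872/5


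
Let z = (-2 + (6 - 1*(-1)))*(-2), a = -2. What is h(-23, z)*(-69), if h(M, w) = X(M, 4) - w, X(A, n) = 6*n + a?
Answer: -2208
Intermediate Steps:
X(A, n) = -2 + 6*n (X(A, n) = 6*n - 2 = -2 + 6*n)
z = -10 (z = (-2 + (6 + 1))*(-2) = (-2 + 7)*(-2) = 5*(-2) = -10)
h(M, w) = 22 - w (h(M, w) = (-2 + 6*4) - w = (-2 + 24) - w = 22 - w)
h(-23, z)*(-69) = (22 - 1*(-10))*(-69) = (22 + 10)*(-69) = 32*(-69) = -2208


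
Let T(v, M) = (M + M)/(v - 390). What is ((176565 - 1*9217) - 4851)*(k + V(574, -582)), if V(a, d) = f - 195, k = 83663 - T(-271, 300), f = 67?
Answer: 8972635035795/661 ≈ 1.3574e+10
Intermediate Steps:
T(v, M) = 2*M/(-390 + v) (T(v, M) = (2*M)/(-390 + v) = 2*M/(-390 + v))
k = 55301843/661 (k = 83663 - 2*300/(-390 - 271) = 83663 - 2*300/(-661) = 83663 - 2*300*(-1)/661 = 83663 - 1*(-600/661) = 83663 + 600/661 = 55301843/661 ≈ 83664.)
V(a, d) = -128 (V(a, d) = 67 - 195 = -128)
((176565 - 1*9217) - 4851)*(k + V(574, -582)) = ((176565 - 1*9217) - 4851)*(55301843/661 - 128) = ((176565 - 9217) - 4851)*(55217235/661) = (167348 - 4851)*(55217235/661) = 162497*(55217235/661) = 8972635035795/661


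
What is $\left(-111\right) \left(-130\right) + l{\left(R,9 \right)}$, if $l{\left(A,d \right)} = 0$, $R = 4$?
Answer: $14430$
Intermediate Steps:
$\left(-111\right) \left(-130\right) + l{\left(R,9 \right)} = \left(-111\right) \left(-130\right) + 0 = 14430 + 0 = 14430$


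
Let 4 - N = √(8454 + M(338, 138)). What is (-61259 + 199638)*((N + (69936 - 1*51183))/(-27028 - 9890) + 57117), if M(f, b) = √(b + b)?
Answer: 291789647061971/36918 + 138379*√(8454 + 2*√69)/36918 ≈ 7.9037e+9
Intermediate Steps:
M(f, b) = √2*√b (M(f, b) = √(2*b) = √2*√b)
N = 4 - √(8454 + 2*√69) (N = 4 - √(8454 + √2*√138) = 4 - √(8454 + 2*√69) ≈ -88.036)
(-61259 + 199638)*((N + (69936 - 1*51183))/(-27028 - 9890) + 57117) = (-61259 + 199638)*(((4 - √(8454 + 2*√69)) + (69936 - 1*51183))/(-27028 - 9890) + 57117) = 138379*(((4 - √(8454 + 2*√69)) + (69936 - 51183))/(-36918) + 57117) = 138379*(((4 - √(8454 + 2*√69)) + 18753)*(-1/36918) + 57117) = 138379*((18757 - √(8454 + 2*√69))*(-1/36918) + 57117) = 138379*((-18757/36918 + √(8454 + 2*√69)/36918) + 57117) = 138379*(2108626649/36918 + √(8454 + 2*√69)/36918) = 291789647061971/36918 + 138379*√(8454 + 2*√69)/36918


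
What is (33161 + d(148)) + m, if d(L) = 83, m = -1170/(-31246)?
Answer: 519371597/15623 ≈ 33244.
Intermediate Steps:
m = 585/15623 (m = -1170*(-1/31246) = 585/15623 ≈ 0.037445)
(33161 + d(148)) + m = (33161 + 83) + 585/15623 = 33244 + 585/15623 = 519371597/15623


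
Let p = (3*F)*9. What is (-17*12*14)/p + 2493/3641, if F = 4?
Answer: -844121/32769 ≈ -25.760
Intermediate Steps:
p = 108 (p = (3*4)*9 = 12*9 = 108)
(-17*12*14)/p + 2493/3641 = (-17*12*14)/108 + 2493/3641 = -204*14*(1/108) + 2493*(1/3641) = -2856*1/108 + 2493/3641 = -238/9 + 2493/3641 = -844121/32769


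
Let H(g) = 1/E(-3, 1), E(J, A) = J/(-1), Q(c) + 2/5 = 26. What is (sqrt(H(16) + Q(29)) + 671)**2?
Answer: (10065 + sqrt(5835))**2/225 ≈ 4.5710e+5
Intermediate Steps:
Q(c) = 128/5 (Q(c) = -2/5 + 26 = 128/5)
E(J, A) = -J (E(J, A) = J*(-1) = -J)
H(g) = 1/3 (H(g) = 1/(-1*(-3)) = 1/3)
(sqrt(H(16) + Q(29)) + 671)**2 = (sqrt(1/3 + 128/5) + 671)**2 = (sqrt(389/15) + 671)**2 = (sqrt(5835)/15 + 671)**2 = (671 + sqrt(5835)/15)**2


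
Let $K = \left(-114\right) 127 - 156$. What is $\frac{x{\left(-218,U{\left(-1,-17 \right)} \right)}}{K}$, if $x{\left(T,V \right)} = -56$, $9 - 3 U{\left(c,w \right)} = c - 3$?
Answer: $\frac{28}{7317} \approx 0.0038267$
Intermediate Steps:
$U{\left(c,w \right)} = 4 - \frac{c}{3}$ ($U{\left(c,w \right)} = 3 - \frac{c - 3}{3} = 3 - \frac{-3 + c}{3} = 3 - \left(-1 + \frac{c}{3}\right) = 4 - \frac{c}{3}$)
$K = -14634$ ($K = -14478 - 156 = -14634$)
$\frac{x{\left(-218,U{\left(-1,-17 \right)} \right)}}{K} = - \frac{56}{-14634} = \left(-56\right) \left(- \frac{1}{14634}\right) = \frac{28}{7317}$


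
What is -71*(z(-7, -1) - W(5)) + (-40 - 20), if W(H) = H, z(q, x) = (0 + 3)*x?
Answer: 508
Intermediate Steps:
z(q, x) = 3*x
-71*(z(-7, -1) - W(5)) + (-40 - 20) = -71*(3*(-1) - 1*5) + (-40 - 20) = -71*(-3 - 5) - 60 = -71*(-8) - 60 = 568 - 60 = 508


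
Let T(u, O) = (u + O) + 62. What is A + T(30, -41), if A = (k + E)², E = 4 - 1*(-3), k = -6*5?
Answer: 580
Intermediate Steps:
k = -30
T(u, O) = 62 + O + u (T(u, O) = (O + u) + 62 = 62 + O + u)
E = 7 (E = 4 + 3 = 7)
A = 529 (A = (-30 + 7)² = (-23)² = 529)
A + T(30, -41) = 529 + (62 - 41 + 30) = 529 + 51 = 580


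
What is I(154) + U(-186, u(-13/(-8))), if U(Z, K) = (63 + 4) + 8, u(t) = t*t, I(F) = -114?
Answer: -39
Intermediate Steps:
u(t) = t²
U(Z, K) = 75 (U(Z, K) = 67 + 8 = 75)
I(154) + U(-186, u(-13/(-8))) = -114 + 75 = -39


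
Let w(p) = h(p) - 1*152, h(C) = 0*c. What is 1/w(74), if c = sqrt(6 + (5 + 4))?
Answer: -1/152 ≈ -0.0065789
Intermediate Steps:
c = sqrt(15) (c = sqrt(6 + 9) = sqrt(15) ≈ 3.8730)
h(C) = 0 (h(C) = 0*sqrt(15) = 0)
w(p) = -152 (w(p) = 0 - 1*152 = 0 - 152 = -152)
1/w(74) = 1/(-152) = -1/152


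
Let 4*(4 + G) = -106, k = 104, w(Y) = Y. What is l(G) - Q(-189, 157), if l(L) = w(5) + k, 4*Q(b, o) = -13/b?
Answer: 82391/756 ≈ 108.98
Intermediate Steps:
Q(b, o) = -13/(4*b) (Q(b, o) = (-13/b)/4 = -13/(4*b))
G = -61/2 (G = -4 + (¼)*(-106) = -4 - 53/2 = -61/2 ≈ -30.500)
l(L) = 109 (l(L) = 5 + 104 = 109)
l(G) - Q(-189, 157) = 109 - (-13)/(4*(-189)) = 109 - (-13)*(-1)/(4*189) = 109 - 1*13/756 = 109 - 13/756 = 82391/756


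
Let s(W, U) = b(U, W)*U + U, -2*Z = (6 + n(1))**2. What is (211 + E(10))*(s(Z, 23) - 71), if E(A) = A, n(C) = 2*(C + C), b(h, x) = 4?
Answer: 9724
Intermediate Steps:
n(C) = 4*C (n(C) = 2*(2*C) = 4*C)
Z = -50 (Z = -(6 + 4*1)**2/2 = -(6 + 4)**2/2 = -1/2*10**2 = -1/2*100 = -50)
s(W, U) = 5*U (s(W, U) = 4*U + U = 5*U)
(211 + E(10))*(s(Z, 23) - 71) = (211 + 10)*(5*23 - 71) = 221*(115 - 71) = 221*44 = 9724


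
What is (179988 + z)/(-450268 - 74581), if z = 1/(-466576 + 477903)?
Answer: -156824929/457304971 ≈ -0.34293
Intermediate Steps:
z = 1/11327 ≈ 8.8285e-5
(179988 + z)/(-450268 - 74581) = (179988 + 1/11327)/(-450268 - 74581) = (2038724077/11327)/(-524849) = (2038724077/11327)*(-1/524849) = -156824929/457304971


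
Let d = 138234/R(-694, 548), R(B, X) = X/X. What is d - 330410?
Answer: -192176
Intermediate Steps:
R(B, X) = 1
d = 138234 (d = 138234/1 = 138234*1 = 138234)
d - 330410 = 138234 - 330410 = -192176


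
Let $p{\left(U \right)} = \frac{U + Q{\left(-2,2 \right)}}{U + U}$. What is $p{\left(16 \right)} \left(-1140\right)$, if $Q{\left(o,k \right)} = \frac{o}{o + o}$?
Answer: $- \frac{9405}{16} \approx -587.81$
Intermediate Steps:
$Q{\left(o,k \right)} = \frac{1}{2}$ ($Q{\left(o,k \right)} = \frac{o}{2 o} = \frac{1}{2 o} o = \frac{1}{2}$)
$p{\left(U \right)} = \frac{\frac{1}{2} + U}{2 U}$ ($p{\left(U \right)} = \frac{U + \frac{1}{2}}{U + U} = \frac{\frac{1}{2} + U}{2 U}$)
$p{\left(16 \right)} \left(-1140\right) = \frac{1 + 2 \cdot 16}{4 \cdot 16} \left(-1140\right) = \frac{1}{4} \cdot \frac{1}{16} \left(1 + 32\right) \left(-1140\right) = \frac{1}{4} \cdot \frac{1}{16} \cdot 33 \left(-1140\right) = \frac{33}{64} \left(-1140\right) = - \frac{9405}{16}$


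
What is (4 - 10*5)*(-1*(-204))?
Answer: -9384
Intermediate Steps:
(4 - 10*5)*(-1*(-204)) = (4 - 50)*204 = -46*204 = -9384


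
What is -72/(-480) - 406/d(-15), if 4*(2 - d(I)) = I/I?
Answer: -4637/20 ≈ -231.85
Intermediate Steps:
d(I) = 7/4 (d(I) = 2 - I/(4*I) = 2 - ¼*1 = 2 - ¼ = 7/4)
-72/(-480) - 406/d(-15) = -72/(-480) - 406/7/4 = -72*(-1/480) - 406*4/7 = 3/20 - 232 = -4637/20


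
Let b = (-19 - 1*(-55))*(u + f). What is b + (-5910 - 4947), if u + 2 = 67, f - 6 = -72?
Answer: -10893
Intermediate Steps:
f = -66 (f = 6 - 72 = -66)
u = 65 (u = -2 + 67 = 65)
b = -36 (b = (-19 - 1*(-55))*(65 - 66) = (-19 + 55)*(-1) = 36*(-1) = -36)
b + (-5910 - 4947) = -36 + (-5910 - 4947) = -36 - 10857 = -10893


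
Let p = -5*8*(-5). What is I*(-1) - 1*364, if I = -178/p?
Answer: -36311/100 ≈ -363.11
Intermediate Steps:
p = 200 (p = -40*(-5) = 200)
I = -89/100 (I = -178/200 = -178*1/200 = -89/100 ≈ -0.89000)
I*(-1) - 1*364 = -89/100*(-1) - 1*364 = 89/100 - 364 = -36311/100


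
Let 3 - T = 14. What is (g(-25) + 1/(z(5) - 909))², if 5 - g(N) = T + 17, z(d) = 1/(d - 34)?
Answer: 696484881/694955044 ≈ 1.0022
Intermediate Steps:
T = -11 (T = 3 - 1*14 = 3 - 14 = -11)
z(d) = 1/(-34 + d)
g(N) = -1 (g(N) = 5 - (-11 + 17) = 5 - 1*6 = 5 - 6 = -1)
(g(-25) + 1/(z(5) - 909))² = (-1 + 1/(1/(-34 + 5) - 909))² = (-1 + 1/(1/(-29) - 909))² = (-1 + 1/(-1/29 - 909))² = (-1 + 1/(-26362/29))² = (-1 - 29/26362)² = (-26391/26362)² = 696484881/694955044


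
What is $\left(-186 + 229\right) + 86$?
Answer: $129$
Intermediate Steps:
$\left(-186 + 229\right) + 86 = 43 + 86 = 129$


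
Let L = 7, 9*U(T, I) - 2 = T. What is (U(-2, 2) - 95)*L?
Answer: -665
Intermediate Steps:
U(T, I) = 2/9 + T/9
(U(-2, 2) - 95)*L = ((2/9 + (⅑)*(-2)) - 95)*7 = ((2/9 - 2/9) - 95)*7 = (0 - 95)*7 = -95*7 = -665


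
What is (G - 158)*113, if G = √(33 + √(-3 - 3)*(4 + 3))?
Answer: -17854 + 113*√(33 + 7*I*√6) ≈ -17185.0 + 163.53*I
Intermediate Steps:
G = √(33 + 7*I*√6) (G = √(33 + √(-6)*7) = √(33 + (I*√6)*7) = √(33 + 7*I*√6) ≈ 5.924 + 1.4472*I)
(G - 158)*113 = (√(33 + 7*I*√6) - 158)*113 = (-158 + √(33 + 7*I*√6))*113 = -17854 + 113*√(33 + 7*I*√6)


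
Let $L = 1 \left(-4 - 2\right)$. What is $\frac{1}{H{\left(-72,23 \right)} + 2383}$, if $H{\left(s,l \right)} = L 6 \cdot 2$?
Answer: $\frac{1}{2311} \approx 0.00043271$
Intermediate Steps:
$L = -6$ ($L = 1 \left(-6\right) = -6$)
$H{\left(s,l \right)} = -72$ ($H{\left(s,l \right)} = \left(-6\right) 6 \cdot 2 = \left(-36\right) 2 = -72$)
$\frac{1}{H{\left(-72,23 \right)} + 2383} = \frac{1}{-72 + 2383} = \frac{1}{2311}$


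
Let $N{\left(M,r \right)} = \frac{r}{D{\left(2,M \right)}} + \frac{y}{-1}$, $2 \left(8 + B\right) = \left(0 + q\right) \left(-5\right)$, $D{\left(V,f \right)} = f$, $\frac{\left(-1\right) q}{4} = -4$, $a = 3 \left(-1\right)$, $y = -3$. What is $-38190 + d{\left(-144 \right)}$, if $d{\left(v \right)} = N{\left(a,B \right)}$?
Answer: $-38171$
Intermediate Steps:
$a = -3$
$q = 16$ ($q = \left(-4\right) \left(-4\right) = 16$)
$B = -48$ ($B = -8 + \frac{\left(0 + 16\right) \left(-5\right)}{2} = -8 + \frac{16 \left(-5\right)}{2} = -8 + \frac{1}{2} \left(-80\right) = -8 - 40 = -48$)
$N{\left(M,r \right)} = 3 + \frac{r}{M}$ ($N{\left(M,r \right)} = \frac{r}{M} - \frac{3}{-1} = \frac{r}{M} - -3 = \frac{r}{M} + 3 = 3 + \frac{r}{M}$)
$d{\left(v \right)} = 19$ ($d{\left(v \right)} = 3 - \frac{48}{-3} = 3 - -16 = 3 + 16 = 19$)
$-38190 + d{\left(-144 \right)} = -38190 + 19 = -38171$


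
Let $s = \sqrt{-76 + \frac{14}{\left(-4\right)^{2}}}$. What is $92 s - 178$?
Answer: $-178 + 23 i \sqrt{1202} \approx -178.0 + 797.41 i$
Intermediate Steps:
$s = \frac{i \sqrt{1202}}{4}$ ($s = \sqrt{-76 + \frac{14}{16}} = \sqrt{-76 + 14 \cdot \frac{1}{16}} = \sqrt{-76 + \frac{7}{8}} = \sqrt{- \frac{601}{8}} = \frac{i \sqrt{1202}}{4} \approx 8.6675 i$)
$92 s - 178 = 92 \frac{i \sqrt{1202}}{4} - 178 = 23 i \sqrt{1202} - 178 = -178 + 23 i \sqrt{1202}$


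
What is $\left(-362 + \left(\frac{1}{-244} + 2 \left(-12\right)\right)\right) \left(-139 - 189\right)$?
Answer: $\frac{7723170}{61} \approx 1.2661 \cdot 10^{5}$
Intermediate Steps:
$\left(-362 + \left(\frac{1}{-244} + 2 \left(-12\right)\right)\right) \left(-139 - 189\right) = \left(-362 - \frac{5857}{244}\right) \left(-139 - 189\right) = \left(-362 - \frac{5857}{244}\right) \left(-328\right) = \left(- \frac{94185}{244}\right) \left(-328\right) = \frac{7723170}{61}$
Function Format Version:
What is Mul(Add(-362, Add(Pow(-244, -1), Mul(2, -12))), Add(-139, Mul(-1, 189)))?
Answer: Rational(7723170, 61) ≈ 1.2661e+5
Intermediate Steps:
Mul(Add(-362, Add(Pow(-244, -1), Mul(2, -12))), Add(-139, Mul(-1, 189))) = Mul(Add(-362, Add(Rational(-1, 244), -24)), Add(-139, -189)) = Mul(Add(-362, Rational(-5857, 244)), -328) = Mul(Rational(-94185, 244), -328) = Rational(7723170, 61)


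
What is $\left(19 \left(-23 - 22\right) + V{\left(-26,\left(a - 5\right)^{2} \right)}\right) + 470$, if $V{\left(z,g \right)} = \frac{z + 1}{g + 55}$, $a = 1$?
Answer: $- \frac{27360}{71} \approx -385.35$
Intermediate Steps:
$V{\left(z,g \right)} = \frac{1 + z}{55 + g}$
$\left(19 \left(-23 - 22\right) + V{\left(-26,\left(a - 5\right)^{2} \right)}\right) + 470 = \left(19 \left(-23 - 22\right) + \frac{1 - 26}{55 + \left(1 - 5\right)^{2}}\right) + 470 = \left(19 \left(-45\right) + \frac{1}{55 + \left(-4\right)^{2}} \left(-25\right)\right) + 470 = \left(-855 + \frac{1}{55 + 16} \left(-25\right)\right) + 470 = \left(-855 + \frac{1}{71} \left(-25\right)\right) + 470 = \left(-855 - \frac{25}{71}\right) + 470 = - \frac{60730}{71} + 470 = - \frac{27360}{71}$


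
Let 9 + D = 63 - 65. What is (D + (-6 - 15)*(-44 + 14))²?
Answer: 383161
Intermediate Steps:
D = -11 (D = -9 + (63 - 65) = -9 - 2 = -11)
(D + (-6 - 15)*(-44 + 14))² = (-11 + (-6 - 15)*(-44 + 14))² = (-11 - 21*(-30))² = (-11 + 630)² = 619² = 383161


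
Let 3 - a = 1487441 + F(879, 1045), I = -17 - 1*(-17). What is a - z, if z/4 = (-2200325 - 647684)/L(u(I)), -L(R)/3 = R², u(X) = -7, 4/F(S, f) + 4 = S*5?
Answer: -1010129448590/645477 ≈ -1.5649e+6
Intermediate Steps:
F(S, f) = 4/(-4 + 5*S) (F(S, f) = 4/(-4 + S*5) = 4/(-4 + 5*S))
I = 0 (I = -17 + 17 = 0)
L(R) = -3*R²
z = 11392036/147 (z = 4*((-2200325 - 647684)/((-3*(-7)²))) = 4*(-2848009/((-3*49))) = 4*(-2848009/(-147)) = 4*(-2848009*(-1/147)) = 4*(2848009/147) = 11392036/147 ≈ 77497.)
a = -6531340262/4391 (a = 3 - (1487441 + 4/(-4 + 5*879)) = 3 - (1487441 + 4/(-4 + 4395)) = 3 - (1487441 + 4/4391) = 3 - 1*6531353435/4391 = 3 - 6531353435/4391 = -6531340262/4391 ≈ -1.4874e+6)
a - z = -6531340262/4391 - 1*11392036/147 = -6531340262/4391 - 11392036/147 = -1010129448590/645477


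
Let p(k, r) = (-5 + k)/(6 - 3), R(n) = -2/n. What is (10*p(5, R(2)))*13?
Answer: 0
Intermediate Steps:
p(k, r) = -5/3 + k/3 (p(k, r) = (-5 + k)/3 = (-5 + k)*(⅓) = -5/3 + k/3)
(10*p(5, R(2)))*13 = (10*(-5/3 + (⅓)*5))*13 = (10*(-5/3 + 5/3))*13 = (10*0)*13 = 0*13 = 0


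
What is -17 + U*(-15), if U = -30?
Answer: 433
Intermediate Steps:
-17 + U*(-15) = -17 - 30*(-15) = -17 + 450 = 433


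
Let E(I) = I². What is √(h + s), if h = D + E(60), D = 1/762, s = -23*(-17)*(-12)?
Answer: I*√634062486/762 ≈ 33.045*I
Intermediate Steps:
s = -4692 (s = 391*(-12) = -4692)
D = 1/762 ≈ 0.0013123
h = 2743201/762 (h = 1/762 + 60² = 1/762 + 3600 = 2743201/762 ≈ 3600.0)
√(h + s) = √(2743201/762 - 4692) = √(-832103/762) = I*√634062486/762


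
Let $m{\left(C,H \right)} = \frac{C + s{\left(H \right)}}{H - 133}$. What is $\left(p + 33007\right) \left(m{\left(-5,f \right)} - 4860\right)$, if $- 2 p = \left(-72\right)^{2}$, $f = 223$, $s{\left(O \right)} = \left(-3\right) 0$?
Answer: $- \frac{2660734615}{18} \approx -1.4782 \cdot 10^{8}$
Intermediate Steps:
$s{\left(O \right)} = 0$
$m{\left(C,H \right)} = \frac{C}{-133 + H}$ ($m{\left(C,H \right)} = \frac{C + 0}{H - 133} = \frac{C}{-133 + H}$)
$p = -2592$ ($p = - \frac{\left(-72\right)^{2}}{2} = \left(- \frac{1}{2}\right) 5184 = -2592$)
$\left(p + 33007\right) \left(m{\left(-5,f \right)} - 4860\right) = \left(-2592 + 33007\right) \left(- \frac{5}{-133 + 223} - 4860\right) = 30415 \left(- \frac{5}{90} - 4860\right) = 30415 \left(\left(-5\right) \frac{1}{90} - 4860\right) = 30415 \left(- \frac{1}{18} - 4860\right) = 30415 \left(- \frac{87481}{18}\right) = - \frac{2660734615}{18}$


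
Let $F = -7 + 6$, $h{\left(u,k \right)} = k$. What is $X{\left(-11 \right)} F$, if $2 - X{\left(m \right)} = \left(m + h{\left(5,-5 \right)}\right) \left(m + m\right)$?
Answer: $350$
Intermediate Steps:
$X{\left(m \right)} = 2 - 2 m \left(-5 + m\right)$ ($X{\left(m \right)} = 2 - \left(m - 5\right) \left(m + m\right) = 2 - \left(-5 + m\right) 2 m = 2 - 2 m \left(-5 + m\right)$)
$F = -1$
$X{\left(-11 \right)} F = \left(2 - 2 \left(-11\right)^{2} + 10 \left(-11\right)\right) \left(-1\right) = \left(2 - 242 - 110\right) \left(-1\right) = \left(-350\right) \left(-1\right) = 350$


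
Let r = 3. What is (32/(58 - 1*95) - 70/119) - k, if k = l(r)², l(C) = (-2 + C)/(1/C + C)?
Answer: -97061/62900 ≈ -1.5431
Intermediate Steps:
l(C) = (-2 + C)/(C + 1/C) (l(C) = (-2 + C)/(1/C + C) = (-2 + C)/(C + 1/C))
k = 9/100 (k = (3*(-2 + 3)/(1 + 3²))² = (3*1/(1 + 9))² = (3*1/10)² = (3*(⅒)*1)² = (3/10)² = 9/100 ≈ 0.090000)
(32/(58 - 1*95) - 70/119) - k = (32/(58 - 1*95) - 70/119) - 1*9/100 = (32/(58 - 95) - 70*1/119) - 9/100 = (32/(-37) - 10/17) - 9/100 = (32*(-1/37) - 10/17) - 9/100 = (-32/37 - 10/17) - 9/100 = -914/629 - 9/100 = -97061/62900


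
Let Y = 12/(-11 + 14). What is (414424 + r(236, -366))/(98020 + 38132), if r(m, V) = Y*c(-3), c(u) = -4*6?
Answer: 51791/17019 ≈ 3.0431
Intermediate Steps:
c(u) = -24
Y = 4 (Y = 12/3 = 12*(1/3) = 4)
r(m, V) = -96 (r(m, V) = 4*(-24) = -96)
(414424 + r(236, -366))/(98020 + 38132) = (414424 - 96)/(98020 + 38132) = 414328/136152 = 414328*(1/136152) = 51791/17019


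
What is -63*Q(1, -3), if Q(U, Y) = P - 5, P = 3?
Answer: 126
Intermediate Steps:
Q(U, Y) = -2 (Q(U, Y) = 3 - 5 = -2)
-63*Q(1, -3) = -63*(-2) = 126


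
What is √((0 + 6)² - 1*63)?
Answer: 3*I*√3 ≈ 5.1962*I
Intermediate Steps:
√((0 + 6)² - 1*63) = √(6² - 63) = √(36 - 63) = √(-27) = 3*I*√3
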